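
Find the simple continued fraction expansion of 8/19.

Run the Euclidean algorithm on 8 and 19; the successive quotients are the partial quotients a_0, a_1, ... (each step inverts the fractional part left over by the previous one):
  8 = 0*19 + 8, so a_0 = 0.
  19 = 2*8 + 3, so a_1 = 2.
  8 = 2*3 + 2, so a_2 = 2.
  3 = 1*2 + 1, so a_3 = 1.
  2 = 2*1 + 0, so a_4 = 2.
The remainder reaches 0 after 5 divisions, so the expansion has 5 partial quotients, read off in order.

[0; 2, 2, 1, 2]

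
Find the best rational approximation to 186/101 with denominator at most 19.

35/19

Expand x = 186/101 as a continued fraction with the Euclidean algorithm:
  186 = 1*101 + 85, so a_0 = 1.
  101 = 1*85 + 16, so a_1 = 1.
  85 = 5*16 + 5, so a_2 = 5.
  16 = 3*5 + 1, so a_3 = 3.
  5 = 5*1 + 0, so a_4 = 5.
so x = [1; 1, 5, 3, 5].
Convergents (p_i = a_i*p_{i-1} + p_{i-2}, q_i = a_i*q_{i-1} + q_{i-2} with p_{-2}=0, p_{-1}=1, q_{-2}=1, q_{-1}=0), until the denominator exceeds 19:
  i=0: a_0=1, p_0 = 1*1 + 0 = 1, q_0 = 1*0 + 1 = 1.
  i=1: a_1=1, p_1 = 1*1 + 1 = 2, q_1 = 1*1 + 0 = 1.
  i=2: a_2=5, p_2 = 5*2 + 1 = 11, q_2 = 5*1 + 1 = 6.
  i=3: a_3=3, p_3 = 3*11 + 2 = 35, q_3 = 3*6 + 1 = 19.
  i=4: a_4=5, p_4 = 5*35 + 11 = 186, q_4 = 5*19 + 6 = 101.
q_4 = 101 > 19, so the last convergent with denominator <= 19 is p_3/q_3 = 35/19.
The closest fraction with denominator <= 19 is either p_3/q_3 or the intermediate fraction (k*p_3 + p_2)/(k*q_3 + q_2) with the largest k >= 1 whose denominator stays <= 19; these approach x as k grows, and every other convergent or intermediate fraction in range is farther away.
Largest k: floor((19 - q_2)/q_3) = floor((19 - 6)/19) = 0.
Since k = 0, no intermediate fraction beyond p_3/q_3 has denominator <= 19, so the convergent 35/19 is the closest (its error is |186*19 - 35*101|/(101*19) = 1/1919).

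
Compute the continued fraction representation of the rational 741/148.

[5; 148]

Run the Euclidean algorithm on 741 and 148; the successive quotients are the partial quotients a_0, a_1, ... (each step inverts the fractional part left over by the previous one):
  741 = 5*148 + 1, so a_0 = 5.
  148 = 148*1 + 0, so a_1 = 148.
The remainder reaches 0 after 2 divisions, so the expansion has 2 partial quotients, read off in order.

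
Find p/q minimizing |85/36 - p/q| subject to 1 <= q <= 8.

19/8

Expand x = 85/36 as a continued fraction with the Euclidean algorithm:
  85 = 2*36 + 13, so a_0 = 2.
  36 = 2*13 + 10, so a_1 = 2.
  13 = 1*10 + 3, so a_2 = 1.
  10 = 3*3 + 1, so a_3 = 3.
  3 = 3*1 + 0, so a_4 = 3.
so x = [2; 2, 1, 3, 3].
Convergents (p_i = a_i*p_{i-1} + p_{i-2}, q_i = a_i*q_{i-1} + q_{i-2} with p_{-2}=0, p_{-1}=1, q_{-2}=1, q_{-1}=0), until the denominator exceeds 8:
  i=0: a_0=2, p_0 = 2*1 + 0 = 2, q_0 = 2*0 + 1 = 1.
  i=1: a_1=2, p_1 = 2*2 + 1 = 5, q_1 = 2*1 + 0 = 2.
  i=2: a_2=1, p_2 = 1*5 + 2 = 7, q_2 = 1*2 + 1 = 3.
  i=3: a_3=3, p_3 = 3*7 + 5 = 26, q_3 = 3*3 + 2 = 11.
q_3 = 11 > 8, so the last convergent with denominator <= 8 is p_2/q_2 = 7/3.
The closest fraction with denominator <= 8 is either p_2/q_2 or the intermediate fraction (k*p_2 + p_1)/(k*q_2 + q_1) with the largest k >= 1 whose denominator stays <= 8; these approach x as k grows, and every other convergent or intermediate fraction in range is farther away.
Largest k: floor((8 - q_1)/q_2) = floor((8 - 2)/3) = 2.
That gives (2*7 + 5)/(2*3 + 2) = 19/8.
Compare the errors: |x - 7/3| = |85*3 - 7*36|/(36*3) = 3/108, and |x - 19/8| = |85*8 - 19*36|/(36*8) = 4/288.
Cross-multiplying, 4*108 = 432 < 864 = 3*288, so 4/288 is smaller: the intermediate fraction 19/8 is closer to x than 7/3.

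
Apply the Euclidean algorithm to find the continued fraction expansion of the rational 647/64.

[10; 9, 7]

Run the Euclidean algorithm on 647 and 64; the successive quotients are the partial quotients a_0, a_1, ... (each step inverts the fractional part left over by the previous one):
  647 = 10*64 + 7, so a_0 = 10.
  64 = 9*7 + 1, so a_1 = 9.
  7 = 7*1 + 0, so a_2 = 7.
The remainder reaches 0 after 3 divisions, so the expansion has 3 partial quotients, read off in order.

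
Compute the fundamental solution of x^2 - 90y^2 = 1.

First expand sqrt(90) as a continued fraction. With x_i = (sqrt(90) + m_i)/d_i and (m_0, d_0) = (0, 1): a_0 = floor(sqrt(90)) = 9, since 9^2 = 81 <= 90 < 100 = 10^2.
Iterate m_{i+1} = d_i*a_i - m_i, d_{i+1} = (90 - m_{i+1}^2)/d_i, a_{i+1} = floor((a_0 + m_{i+1})/d_{i+1}):
  m_1 = 1*9 - 0 = 9, d_1 = (90 - 9^2)/1 = 9/1 = 9, a_1 = floor((9 + 9)/9) = 2.
  m_2 = 9*2 - 9 = 9, d_2 = (90 - 9^2)/9 = 9/9 = 1, a_2 = floor((9 + 9)/1) = 18.
  m_3 = 1*18 - 9 = 9, d_3 = (90 - 9^2)/1 = 9/1 = 9: (m_3, d_3) = (m_1, d_1) = (9, 9), so from here the quotients repeat a_1, a_2; the period length is 2.
So sqrt(90) = [9; (2, 18)] with period length k = 2.
k is even, so the fundamental solution of x^2 - 90y^2 = 1 is (p_{k-1}, q_{k-1}) = (p_1, q_1); compute convergents through index 1.
Convergents (p_i = a_i*p_{i-1} + p_{i-2}, q_i = a_i*q_{i-1} + q_{i-2} with p_{-2}=0, p_{-1}=1, q_{-2}=1, q_{-1}=0):
  i=0: a_0=9, p_0 = 9*1 + 0 = 9, q_0 = 9*0 + 1 = 1.
  i=1: a_1=2, p_1 = 2*9 + 1 = 19, q_1 = 2*1 + 0 = 2.
Check: 19^2 - 90*2^2 = 361 - 360 = 1, so (x, y) = (19, 2) solves the equation, and by the theorem it is the least positive solution.

(x, y) = (19, 2)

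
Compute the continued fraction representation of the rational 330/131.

Run the Euclidean algorithm on 330 and 131; the successive quotients are the partial quotients a_0, a_1, ... (each step inverts the fractional part left over by the previous one):
  330 = 2*131 + 68, so a_0 = 2.
  131 = 1*68 + 63, so a_1 = 1.
  68 = 1*63 + 5, so a_2 = 1.
  63 = 12*5 + 3, so a_3 = 12.
  5 = 1*3 + 2, so a_4 = 1.
  3 = 1*2 + 1, so a_5 = 1.
  2 = 2*1 + 0, so a_6 = 2.
The remainder reaches 0 after 7 divisions, so the expansion has 7 partial quotients, read off in order.

[2; 1, 1, 12, 1, 1, 2]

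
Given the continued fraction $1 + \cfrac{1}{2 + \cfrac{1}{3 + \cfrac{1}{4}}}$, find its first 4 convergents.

Using the convergent recurrence p_i = a_i*p_{i-1} + p_{i-2}, q_i = a_i*q_{i-1} + q_{i-2} with p_{-2}=0, p_{-1}=1, q_{-2}=1, q_{-1}=0:
  i=0: a_0=1, p_0 = 1*1 + 0 = 1, q_0 = 1*0 + 1 = 1.
  i=1: a_1=2, p_1 = 2*1 + 1 = 3, q_1 = 2*1 + 0 = 2.
  i=2: a_2=3, p_2 = 3*3 + 1 = 10, q_2 = 3*2 + 1 = 7.
  i=3: a_3=4, p_3 = 4*10 + 3 = 43, q_3 = 4*7 + 2 = 30.

1/1, 3/2, 10/7, 43/30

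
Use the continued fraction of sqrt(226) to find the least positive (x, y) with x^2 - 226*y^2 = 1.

First expand sqrt(226) as a continued fraction. With x_i = (sqrt(226) + m_i)/d_i and (m_0, d_0) = (0, 1): a_0 = floor(sqrt(226)) = 15, since 15^2 = 225 <= 226 < 256 = 16^2.
Iterate m_{i+1} = d_i*a_i - m_i, d_{i+1} = (226 - m_{i+1}^2)/d_i, a_{i+1} = floor((a_0 + m_{i+1})/d_{i+1}):
  m_1 = 1*15 - 0 = 15, d_1 = (226 - 15^2)/1 = 1/1 = 1, a_1 = floor((15 + 15)/1) = 30.
  m_2 = 1*30 - 15 = 15, d_2 = (226 - 15^2)/1 = 1/1 = 1: (m_2, d_2) = (m_1, d_1) = (15, 1), so from here the quotient a_1 repeats; the period length is 1.
So sqrt(226) = [15; (30)] with period length k = 1.
k is odd, so (p_{k-1}, q_{k-1}) only solves x^2 - 226y^2 = -1 and the fundamental solution of x^2 - 226y^2 = 1 is (p_{2k-1}, q_{2k-1}) = (p_1, q_1); compute convergents through index 1, running through the period twice.
Convergents (p_i = a_i*p_{i-1} + p_{i-2}, q_i = a_i*q_{i-1} + q_{i-2} with p_{-2}=0, p_{-1}=1, q_{-2}=1, q_{-1}=0):
  i=0: a_0=15, p_0 = 15*1 + 0 = 15, q_0 = 15*0 + 1 = 1.
  i=1: a_1=30, p_1 = 30*15 + 1 = 451, q_1 = 30*1 + 0 = 30.
Indeed p_0^2 - 226*q_0^2 = 225 - 226 = -1, not +1.
Check: 451^2 - 226*30^2 = 203401 - 203400 = 1, so (x, y) = (451, 30) solves the equation, and by the theorem it is the least positive solution.

(x, y) = (451, 30)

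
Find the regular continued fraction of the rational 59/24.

Run the Euclidean algorithm on 59 and 24; the successive quotients are the partial quotients a_0, a_1, ... (each step inverts the fractional part left over by the previous one):
  59 = 2*24 + 11, so a_0 = 2.
  24 = 2*11 + 2, so a_1 = 2.
  11 = 5*2 + 1, so a_2 = 5.
  2 = 2*1 + 0, so a_3 = 2.
The remainder reaches 0 after 4 divisions, so the expansion has 4 partial quotients, read off in order.

[2; 2, 5, 2]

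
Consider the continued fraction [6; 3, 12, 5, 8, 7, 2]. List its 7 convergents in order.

6/1, 19/3, 234/37, 1189/188, 9746/1541, 69411/10975, 148568/23491

Using the convergent recurrence p_i = a_i*p_{i-1} + p_{i-2}, q_i = a_i*q_{i-1} + q_{i-2} with p_{-2}=0, p_{-1}=1, q_{-2}=1, q_{-1}=0:
  i=0: a_0=6, p_0 = 6*1 + 0 = 6, q_0 = 6*0 + 1 = 1.
  i=1: a_1=3, p_1 = 3*6 + 1 = 19, q_1 = 3*1 + 0 = 3.
  i=2: a_2=12, p_2 = 12*19 + 6 = 234, q_2 = 12*3 + 1 = 37.
  i=3: a_3=5, p_3 = 5*234 + 19 = 1189, q_3 = 5*37 + 3 = 188.
  i=4: a_4=8, p_4 = 8*1189 + 234 = 9746, q_4 = 8*188 + 37 = 1541.
  i=5: a_5=7, p_5 = 7*9746 + 1189 = 69411, q_5 = 7*1541 + 188 = 10975.
  i=6: a_6=2, p_6 = 2*69411 + 9746 = 148568, q_6 = 2*10975 + 1541 = 23491.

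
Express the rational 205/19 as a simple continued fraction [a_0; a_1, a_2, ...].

[10; 1, 3, 1, 3]

Run the Euclidean algorithm on 205 and 19; the successive quotients are the partial quotients a_0, a_1, ... (each step inverts the fractional part left over by the previous one):
  205 = 10*19 + 15, so a_0 = 10.
  19 = 1*15 + 4, so a_1 = 1.
  15 = 3*4 + 3, so a_2 = 3.
  4 = 1*3 + 1, so a_3 = 1.
  3 = 3*1 + 0, so a_4 = 3.
The remainder reaches 0 after 5 divisions, so the expansion has 5 partial quotients, read off in order.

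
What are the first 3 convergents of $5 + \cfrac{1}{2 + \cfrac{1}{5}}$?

5/1, 11/2, 60/11

Using the convergent recurrence p_i = a_i*p_{i-1} + p_{i-2}, q_i = a_i*q_{i-1} + q_{i-2} with p_{-2}=0, p_{-1}=1, q_{-2}=1, q_{-1}=0:
  i=0: a_0=5, p_0 = 5*1 + 0 = 5, q_0 = 5*0 + 1 = 1.
  i=1: a_1=2, p_1 = 2*5 + 1 = 11, q_1 = 2*1 + 0 = 2.
  i=2: a_2=5, p_2 = 5*11 + 5 = 60, q_2 = 5*2 + 1 = 11.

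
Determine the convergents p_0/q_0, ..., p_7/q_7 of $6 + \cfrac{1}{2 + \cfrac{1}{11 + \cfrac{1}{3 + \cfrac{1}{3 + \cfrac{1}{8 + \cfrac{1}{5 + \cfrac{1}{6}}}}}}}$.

6/1, 13/2, 149/23, 460/71, 1529/236, 12692/1959, 64989/10031, 402626/62145

Using the convergent recurrence p_i = a_i*p_{i-1} + p_{i-2}, q_i = a_i*q_{i-1} + q_{i-2} with p_{-2}=0, p_{-1}=1, q_{-2}=1, q_{-1}=0:
  i=0: a_0=6, p_0 = 6*1 + 0 = 6, q_0 = 6*0 + 1 = 1.
  i=1: a_1=2, p_1 = 2*6 + 1 = 13, q_1 = 2*1 + 0 = 2.
  i=2: a_2=11, p_2 = 11*13 + 6 = 149, q_2 = 11*2 + 1 = 23.
  i=3: a_3=3, p_3 = 3*149 + 13 = 460, q_3 = 3*23 + 2 = 71.
  i=4: a_4=3, p_4 = 3*460 + 149 = 1529, q_4 = 3*71 + 23 = 236.
  i=5: a_5=8, p_5 = 8*1529 + 460 = 12692, q_5 = 8*236 + 71 = 1959.
  i=6: a_6=5, p_6 = 5*12692 + 1529 = 64989, q_6 = 5*1959 + 236 = 10031.
  i=7: a_7=6, p_7 = 6*64989 + 12692 = 402626, q_7 = 6*10031 + 1959 = 62145.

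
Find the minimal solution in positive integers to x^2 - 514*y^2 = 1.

First expand sqrt(514) as a continued fraction. With x_i = (sqrt(514) + m_i)/d_i and (m_0, d_0) = (0, 1): a_0 = floor(sqrt(514)) = 22, since 22^2 = 484 <= 514 < 529 = 23^2.
Iterate m_{i+1} = d_i*a_i - m_i, d_{i+1} = (514 - m_{i+1}^2)/d_i, a_{i+1} = floor((a_0 + m_{i+1})/d_{i+1}):
  m_1 = 1*22 - 0 = 22, d_1 = (514 - 22^2)/1 = 30/1 = 30, a_1 = floor((22 + 22)/30) = 1.
  m_2 = 30*1 - 22 = 8, d_2 = (514 - 8^2)/30 = 450/30 = 15, a_2 = floor((22 + 8)/15) = 2.
  m_3 = 15*2 - 8 = 22, d_3 = (514 - 22^2)/15 = 30/15 = 2, a_3 = floor((22 + 22)/2) = 22.
  m_4 = 2*22 - 22 = 22, d_4 = (514 - 22^2)/2 = 30/2 = 15, a_4 = floor((22 + 22)/15) = 2.
  m_5 = 15*2 - 22 = 8, d_5 = (514 - 8^2)/15 = 450/15 = 30, a_5 = floor((22 + 8)/30) = 1.
  m_6 = 30*1 - 8 = 22, d_6 = (514 - 22^2)/30 = 30/30 = 1, a_6 = floor((22 + 22)/1) = 44.
  m_7 = 1*44 - 22 = 22, d_7 = (514 - 22^2)/1 = 30/1 = 30: (m_7, d_7) = (m_1, d_1) = (22, 30), so from here the quotients repeat a_1, ..., a_6; the period length is 6.
So sqrt(514) = [22; (1, 2, 22, 2, 1, 44)] with period length k = 6.
k is even, so the fundamental solution of x^2 - 514y^2 = 1 is (p_{k-1}, q_{k-1}) = (p_5, q_5); compute convergents through index 5.
Convergents (p_i = a_i*p_{i-1} + p_{i-2}, q_i = a_i*q_{i-1} + q_{i-2} with p_{-2}=0, p_{-1}=1, q_{-2}=1, q_{-1}=0):
  i=0: a_0=22, p_0 = 22*1 + 0 = 22, q_0 = 22*0 + 1 = 1.
  i=1: a_1=1, p_1 = 1*22 + 1 = 23, q_1 = 1*1 + 0 = 1.
  i=2: a_2=2, p_2 = 2*23 + 22 = 68, q_2 = 2*1 + 1 = 3.
  i=3: a_3=22, p_3 = 22*68 + 23 = 1519, q_3 = 22*3 + 1 = 67.
  i=4: a_4=2, p_4 = 2*1519 + 68 = 3106, q_4 = 2*67 + 3 = 137.
  i=5: a_5=1, p_5 = 1*3106 + 1519 = 4625, q_5 = 1*137 + 67 = 204.
Check: 4625^2 - 514*204^2 = 21390625 - 21390624 = 1, so (x, y) = (4625, 204) solves the equation, and by the theorem it is the least positive solution.

(x, y) = (4625, 204)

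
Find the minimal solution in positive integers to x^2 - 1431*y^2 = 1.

(x, y) = (1324, 35)

First expand sqrt(1431) as a continued fraction. With x_i = (sqrt(1431) + m_i)/d_i and (m_0, d_0) = (0, 1): a_0 = floor(sqrt(1431)) = 37, since 37^2 = 1369 <= 1431 < 1444 = 38^2.
Iterate m_{i+1} = d_i*a_i - m_i, d_{i+1} = (1431 - m_{i+1}^2)/d_i, a_{i+1} = floor((a_0 + m_{i+1})/d_{i+1}):
  m_1 = 1*37 - 0 = 37, d_1 = (1431 - 37^2)/1 = 62/1 = 62, a_1 = floor((37 + 37)/62) = 1.
  m_2 = 62*1 - 37 = 25, d_2 = (1431 - 25^2)/62 = 806/62 = 13, a_2 = floor((37 + 25)/13) = 4.
  m_3 = 13*4 - 25 = 27, d_3 = (1431 - 27^2)/13 = 702/13 = 54, a_3 = floor((37 + 27)/54) = 1.
  m_4 = 54*1 - 27 = 27, d_4 = (1431 - 27^2)/54 = 702/54 = 13, a_4 = floor((37 + 27)/13) = 4.
  m_5 = 13*4 - 27 = 25, d_5 = (1431 - 25^2)/13 = 806/13 = 62, a_5 = floor((37 + 25)/62) = 1.
  m_6 = 62*1 - 25 = 37, d_6 = (1431 - 37^2)/62 = 62/62 = 1, a_6 = floor((37 + 37)/1) = 74.
  m_7 = 1*74 - 37 = 37, d_7 = (1431 - 37^2)/1 = 62/1 = 62: (m_7, d_7) = (m_1, d_1) = (37, 62), so from here the quotients repeat a_1, ..., a_6; the period length is 6.
So sqrt(1431) = [37; (1, 4, 1, 4, 1, 74)] with period length k = 6.
k is even, so the fundamental solution of x^2 - 1431y^2 = 1 is (p_{k-1}, q_{k-1}) = (p_5, q_5); compute convergents through index 5.
Convergents (p_i = a_i*p_{i-1} + p_{i-2}, q_i = a_i*q_{i-1} + q_{i-2} with p_{-2}=0, p_{-1}=1, q_{-2}=1, q_{-1}=0):
  i=0: a_0=37, p_0 = 37*1 + 0 = 37, q_0 = 37*0 + 1 = 1.
  i=1: a_1=1, p_1 = 1*37 + 1 = 38, q_1 = 1*1 + 0 = 1.
  i=2: a_2=4, p_2 = 4*38 + 37 = 189, q_2 = 4*1 + 1 = 5.
  i=3: a_3=1, p_3 = 1*189 + 38 = 227, q_3 = 1*5 + 1 = 6.
  i=4: a_4=4, p_4 = 4*227 + 189 = 1097, q_4 = 4*6 + 5 = 29.
  i=5: a_5=1, p_5 = 1*1097 + 227 = 1324, q_5 = 1*29 + 6 = 35.
Check: 1324^2 - 1431*35^2 = 1752976 - 1752975 = 1, so (x, y) = (1324, 35) solves the equation, and by the theorem it is the least positive solution.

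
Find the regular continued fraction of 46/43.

Run the Euclidean algorithm on 46 and 43; the successive quotients are the partial quotients a_0, a_1, ... (each step inverts the fractional part left over by the previous one):
  46 = 1*43 + 3, so a_0 = 1.
  43 = 14*3 + 1, so a_1 = 14.
  3 = 3*1 + 0, so a_2 = 3.
The remainder reaches 0 after 3 divisions, so the expansion has 3 partial quotients, read off in order.

[1; 14, 3]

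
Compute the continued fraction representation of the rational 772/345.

Run the Euclidean algorithm on 772 and 345; the successive quotients are the partial quotients a_0, a_1, ... (each step inverts the fractional part left over by the previous one):
  772 = 2*345 + 82, so a_0 = 2.
  345 = 4*82 + 17, so a_1 = 4.
  82 = 4*17 + 14, so a_2 = 4.
  17 = 1*14 + 3, so a_3 = 1.
  14 = 4*3 + 2, so a_4 = 4.
  3 = 1*2 + 1, so a_5 = 1.
  2 = 2*1 + 0, so a_6 = 2.
The remainder reaches 0 after 7 divisions, so the expansion has 7 partial quotients, read off in order.

[2; 4, 4, 1, 4, 1, 2]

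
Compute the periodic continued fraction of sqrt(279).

Write x_i = (sqrt(279) + m_i)/d_i with (m_0, d_0) = (0, 1). a_0 = floor(sqrt(279)) = 16, since 16^2 = 256 <= 279 < 289 = 17^2.
Iterate m_{i+1} = d_i*a_i - m_i, d_{i+1} = (279 - m_{i+1}^2)/d_i, a_{i+1} = floor((a_0 + m_{i+1})/d_{i+1}):
  m_1 = 1*16 - 0 = 16, d_1 = (279 - 16^2)/1 = 23/1 = 23, a_1 = floor((16 + 16)/23) = 1.
  m_2 = 23*1 - 16 = 7, d_2 = (279 - 7^2)/23 = 230/23 = 10, a_2 = floor((16 + 7)/10) = 2.
  m_3 = 10*2 - 7 = 13, d_3 = (279 - 13^2)/10 = 110/10 = 11, a_3 = floor((16 + 13)/11) = 2.
  m_4 = 11*2 - 13 = 9, d_4 = (279 - 9^2)/11 = 198/11 = 18, a_4 = floor((16 + 9)/18) = 1.
  m_5 = 18*1 - 9 = 9, d_5 = (279 - 9^2)/18 = 198/18 = 11, a_5 = floor((16 + 9)/11) = 2.
  m_6 = 11*2 - 9 = 13, d_6 = (279 - 13^2)/11 = 110/11 = 10, a_6 = floor((16 + 13)/10) = 2.
  m_7 = 10*2 - 13 = 7, d_7 = (279 - 7^2)/10 = 230/10 = 23, a_7 = floor((16 + 7)/23) = 1.
  m_8 = 23*1 - 7 = 16, d_8 = (279 - 16^2)/23 = 23/23 = 1, a_8 = floor((16 + 16)/1) = 32.
  m_9 = 1*32 - 16 = 16, d_9 = (279 - 16^2)/1 = 23/1 = 23: (m_9, d_9) = (m_1, d_1) = (16, 23), so from here the quotients repeat a_1, ..., a_8; the period length is 8.
Hence the expansion of sqrt(279) is a_0 = 16 followed by the repeating block 1, 2, 2, 1, 2, 2, 1, 32 (period 8).

[16; (1, 2, 2, 1, 2, 2, 1, 32)]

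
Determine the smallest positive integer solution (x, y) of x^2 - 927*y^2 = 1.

(x, y) = (227528, 7473)

First expand sqrt(927) as a continued fraction. With x_i = (sqrt(927) + m_i)/d_i and (m_0, d_0) = (0, 1): a_0 = floor(sqrt(927)) = 30, since 30^2 = 900 <= 927 < 961 = 31^2.
Iterate m_{i+1} = d_i*a_i - m_i, d_{i+1} = (927 - m_{i+1}^2)/d_i, a_{i+1} = floor((a_0 + m_{i+1})/d_{i+1}):
  m_1 = 1*30 - 0 = 30, d_1 = (927 - 30^2)/1 = 27/1 = 27, a_1 = floor((30 + 30)/27) = 2.
  m_2 = 27*2 - 30 = 24, d_2 = (927 - 24^2)/27 = 351/27 = 13, a_2 = floor((30 + 24)/13) = 4.
  m_3 = 13*4 - 24 = 28, d_3 = (927 - 28^2)/13 = 143/13 = 11, a_3 = floor((30 + 28)/11) = 5.
  m_4 = 11*5 - 28 = 27, d_4 = (927 - 27^2)/11 = 198/11 = 18, a_4 = floor((30 + 27)/18) = 3.
  m_5 = 18*3 - 27 = 27, d_5 = (927 - 27^2)/18 = 198/18 = 11, a_5 = floor((30 + 27)/11) = 5.
  m_6 = 11*5 - 27 = 28, d_6 = (927 - 28^2)/11 = 143/11 = 13, a_6 = floor((30 + 28)/13) = 4.
  m_7 = 13*4 - 28 = 24, d_7 = (927 - 24^2)/13 = 351/13 = 27, a_7 = floor((30 + 24)/27) = 2.
  m_8 = 27*2 - 24 = 30, d_8 = (927 - 30^2)/27 = 27/27 = 1, a_8 = floor((30 + 30)/1) = 60.
  m_9 = 1*60 - 30 = 30, d_9 = (927 - 30^2)/1 = 27/1 = 27: (m_9, d_9) = (m_1, d_1) = (30, 27), so from here the quotients repeat a_1, ..., a_8; the period length is 8.
So sqrt(927) = [30; (2, 4, 5, 3, 5, 4, 2, 60)] with period length k = 8.
k is even, so the fundamental solution of x^2 - 927y^2 = 1 is (p_{k-1}, q_{k-1}) = (p_7, q_7); compute convergents through index 7.
Convergents (p_i = a_i*p_{i-1} + p_{i-2}, q_i = a_i*q_{i-1} + q_{i-2} with p_{-2}=0, p_{-1}=1, q_{-2}=1, q_{-1}=0):
  i=0: a_0=30, p_0 = 30*1 + 0 = 30, q_0 = 30*0 + 1 = 1.
  i=1: a_1=2, p_1 = 2*30 + 1 = 61, q_1 = 2*1 + 0 = 2.
  i=2: a_2=4, p_2 = 4*61 + 30 = 274, q_2 = 4*2 + 1 = 9.
  i=3: a_3=5, p_3 = 5*274 + 61 = 1431, q_3 = 5*9 + 2 = 47.
  i=4: a_4=3, p_4 = 3*1431 + 274 = 4567, q_4 = 3*47 + 9 = 150.
  i=5: a_5=5, p_5 = 5*4567 + 1431 = 24266, q_5 = 5*150 + 47 = 797.
  i=6: a_6=4, p_6 = 4*24266 + 4567 = 101631, q_6 = 4*797 + 150 = 3338.
  i=7: a_7=2, p_7 = 2*101631 + 24266 = 227528, q_7 = 2*3338 + 797 = 7473.
Check: 227528^2 - 927*7473^2 = 51768990784 - 51768990783 = 1, so (x, y) = (227528, 7473) solves the equation, and by the theorem it is the least positive solution.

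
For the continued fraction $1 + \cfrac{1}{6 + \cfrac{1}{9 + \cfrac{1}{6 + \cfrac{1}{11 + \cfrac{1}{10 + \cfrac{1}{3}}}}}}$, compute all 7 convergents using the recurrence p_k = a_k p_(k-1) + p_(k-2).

1/1, 7/6, 64/55, 391/336, 4365/3751, 44041/37846, 136488/117289

Using the convergent recurrence p_i = a_i*p_{i-1} + p_{i-2}, q_i = a_i*q_{i-1} + q_{i-2} with p_{-2}=0, p_{-1}=1, q_{-2}=1, q_{-1}=0:
  i=0: a_0=1, p_0 = 1*1 + 0 = 1, q_0 = 1*0 + 1 = 1.
  i=1: a_1=6, p_1 = 6*1 + 1 = 7, q_1 = 6*1 + 0 = 6.
  i=2: a_2=9, p_2 = 9*7 + 1 = 64, q_2 = 9*6 + 1 = 55.
  i=3: a_3=6, p_3 = 6*64 + 7 = 391, q_3 = 6*55 + 6 = 336.
  i=4: a_4=11, p_4 = 11*391 + 64 = 4365, q_4 = 11*336 + 55 = 3751.
  i=5: a_5=10, p_5 = 10*4365 + 391 = 44041, q_5 = 10*3751 + 336 = 37846.
  i=6: a_6=3, p_6 = 3*44041 + 4365 = 136488, q_6 = 3*37846 + 3751 = 117289.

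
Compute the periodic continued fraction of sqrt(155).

[12; (2, 4, 2, 24)]

Write x_i = (sqrt(155) + m_i)/d_i with (m_0, d_0) = (0, 1). a_0 = floor(sqrt(155)) = 12, since 12^2 = 144 <= 155 < 169 = 13^2.
Iterate m_{i+1} = d_i*a_i - m_i, d_{i+1} = (155 - m_{i+1}^2)/d_i, a_{i+1} = floor((a_0 + m_{i+1})/d_{i+1}):
  m_1 = 1*12 - 0 = 12, d_1 = (155 - 12^2)/1 = 11/1 = 11, a_1 = floor((12 + 12)/11) = 2.
  m_2 = 11*2 - 12 = 10, d_2 = (155 - 10^2)/11 = 55/11 = 5, a_2 = floor((12 + 10)/5) = 4.
  m_3 = 5*4 - 10 = 10, d_3 = (155 - 10^2)/5 = 55/5 = 11, a_3 = floor((12 + 10)/11) = 2.
  m_4 = 11*2 - 10 = 12, d_4 = (155 - 12^2)/11 = 11/11 = 1, a_4 = floor((12 + 12)/1) = 24.
  m_5 = 1*24 - 12 = 12, d_5 = (155 - 12^2)/1 = 11/1 = 11: (m_5, d_5) = (m_1, d_1) = (12, 11), so from here the quotients repeat a_1, ..., a_4; the period length is 4.
Hence the expansion of sqrt(155) is a_0 = 12 followed by the repeating block 2, 4, 2, 24 (period 4).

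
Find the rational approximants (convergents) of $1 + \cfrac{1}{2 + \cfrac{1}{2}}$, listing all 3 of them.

1/1, 3/2, 7/5

Using the convergent recurrence p_i = a_i*p_{i-1} + p_{i-2}, q_i = a_i*q_{i-1} + q_{i-2} with p_{-2}=0, p_{-1}=1, q_{-2}=1, q_{-1}=0:
  i=0: a_0=1, p_0 = 1*1 + 0 = 1, q_0 = 1*0 + 1 = 1.
  i=1: a_1=2, p_1 = 2*1 + 1 = 3, q_1 = 2*1 + 0 = 2.
  i=2: a_2=2, p_2 = 2*3 + 1 = 7, q_2 = 2*2 + 1 = 5.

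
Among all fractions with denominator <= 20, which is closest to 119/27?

Expand x = 119/27 as a continued fraction with the Euclidean algorithm:
  119 = 4*27 + 11, so a_0 = 4.
  27 = 2*11 + 5, so a_1 = 2.
  11 = 2*5 + 1, so a_2 = 2.
  5 = 5*1 + 0, so a_3 = 5.
so x = [4; 2, 2, 5].
Convergents (p_i = a_i*p_{i-1} + p_{i-2}, q_i = a_i*q_{i-1} + q_{i-2} with p_{-2}=0, p_{-1}=1, q_{-2}=1, q_{-1}=0), until the denominator exceeds 20:
  i=0: a_0=4, p_0 = 4*1 + 0 = 4, q_0 = 4*0 + 1 = 1.
  i=1: a_1=2, p_1 = 2*4 + 1 = 9, q_1 = 2*1 + 0 = 2.
  i=2: a_2=2, p_2 = 2*9 + 4 = 22, q_2 = 2*2 + 1 = 5.
  i=3: a_3=5, p_3 = 5*22 + 9 = 119, q_3 = 5*5 + 2 = 27.
q_3 = 27 > 20, so the last convergent with denominator <= 20 is p_2/q_2 = 22/5.
The closest fraction with denominator <= 20 is either p_2/q_2 or the intermediate fraction (k*p_2 + p_1)/(k*q_2 + q_1) with the largest k >= 1 whose denominator stays <= 20; these approach x as k grows, and every other convergent or intermediate fraction in range is farther away.
Largest k: floor((20 - q_1)/q_2) = floor((20 - 2)/5) = 3.
That gives (3*22 + 9)/(3*5 + 2) = 75/17.
Compare the errors: |x - 22/5| = |119*5 - 22*27|/(27*5) = 1/135, and |x - 75/17| = |119*17 - 75*27|/(27*17) = 2/459.
Cross-multiplying, 2*135 = 270 < 459 = 1*459, so 2/459 is smaller: the intermediate fraction 75/17 is closer to x than 22/5.

75/17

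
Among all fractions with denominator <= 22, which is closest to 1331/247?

Expand x = 1331/247 as a continued fraction with the Euclidean algorithm:
  1331 = 5*247 + 96, so a_0 = 5.
  247 = 2*96 + 55, so a_1 = 2.
  96 = 1*55 + 41, so a_2 = 1.
  55 = 1*41 + 14, so a_3 = 1.
  41 = 2*14 + 13, so a_4 = 2.
  14 = 1*13 + 1, so a_5 = 1.
  13 = 13*1 + 0, so a_6 = 13.
so x = [5; 2, 1, 1, 2, 1, 13].
Convergents (p_i = a_i*p_{i-1} + p_{i-2}, q_i = a_i*q_{i-1} + q_{i-2} with p_{-2}=0, p_{-1}=1, q_{-2}=1, q_{-1}=0), until the denominator exceeds 22:
  i=0: a_0=5, p_0 = 5*1 + 0 = 5, q_0 = 5*0 + 1 = 1.
  i=1: a_1=2, p_1 = 2*5 + 1 = 11, q_1 = 2*1 + 0 = 2.
  i=2: a_2=1, p_2 = 1*11 + 5 = 16, q_2 = 1*2 + 1 = 3.
  i=3: a_3=1, p_3 = 1*16 + 11 = 27, q_3 = 1*3 + 2 = 5.
  i=4: a_4=2, p_4 = 2*27 + 16 = 70, q_4 = 2*5 + 3 = 13.
  i=5: a_5=1, p_5 = 1*70 + 27 = 97, q_5 = 1*13 + 5 = 18.
  i=6: a_6=13, p_6 = 13*97 + 70 = 1331, q_6 = 13*18 + 13 = 247.
q_6 = 247 > 22, so the last convergent with denominator <= 22 is p_5/q_5 = 97/18.
The closest fraction with denominator <= 22 is either p_5/q_5 or the intermediate fraction (k*p_5 + p_4)/(k*q_5 + q_4) with the largest k >= 1 whose denominator stays <= 22; these approach x as k grows, and every other convergent or intermediate fraction in range is farther away.
Largest k: floor((22 - q_4)/q_5) = floor((22 - 13)/18) = 0.
Since k = 0, no intermediate fraction beyond p_5/q_5 has denominator <= 22, so the convergent 97/18 is the closest (its error is |1331*18 - 97*247|/(247*18) = 1/4446).

97/18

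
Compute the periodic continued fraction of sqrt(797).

Write x_i = (sqrt(797) + m_i)/d_i with (m_0, d_0) = (0, 1). a_0 = floor(sqrt(797)) = 28, since 28^2 = 784 <= 797 < 841 = 29^2.
Iterate m_{i+1} = d_i*a_i - m_i, d_{i+1} = (797 - m_{i+1}^2)/d_i, a_{i+1} = floor((a_0 + m_{i+1})/d_{i+1}):
  m_1 = 1*28 - 0 = 28, d_1 = (797 - 28^2)/1 = 13/1 = 13, a_1 = floor((28 + 28)/13) = 4.
  m_2 = 13*4 - 28 = 24, d_2 = (797 - 24^2)/13 = 221/13 = 17, a_2 = floor((28 + 24)/17) = 3.
  m_3 = 17*3 - 24 = 27, d_3 = (797 - 27^2)/17 = 68/17 = 4, a_3 = floor((28 + 27)/4) = 13.
  m_4 = 4*13 - 27 = 25, d_4 = (797 - 25^2)/4 = 172/4 = 43, a_4 = floor((28 + 25)/43) = 1.
  m_5 = 43*1 - 25 = 18, d_5 = (797 - 18^2)/43 = 473/43 = 11, a_5 = floor((28 + 18)/11) = 4.
  m_6 = 11*4 - 18 = 26, d_6 = (797 - 26^2)/11 = 121/11 = 11, a_6 = floor((28 + 26)/11) = 4.
  m_7 = 11*4 - 26 = 18, d_7 = (797 - 18^2)/11 = 473/11 = 43, a_7 = floor((28 + 18)/43) = 1.
  m_8 = 43*1 - 18 = 25, d_8 = (797 - 25^2)/43 = 172/43 = 4, a_8 = floor((28 + 25)/4) = 13.
  m_9 = 4*13 - 25 = 27, d_9 = (797 - 27^2)/4 = 68/4 = 17, a_9 = floor((28 + 27)/17) = 3.
  m_10 = 17*3 - 27 = 24, d_10 = (797 - 24^2)/17 = 221/17 = 13, a_10 = floor((28 + 24)/13) = 4.
  m_11 = 13*4 - 24 = 28, d_11 = (797 - 28^2)/13 = 13/13 = 1, a_11 = floor((28 + 28)/1) = 56.
  m_12 = 1*56 - 28 = 28, d_12 = (797 - 28^2)/1 = 13/1 = 13: (m_12, d_12) = (m_1, d_1) = (28, 13), so from here the quotients repeat a_1, ..., a_11; the period length is 11.
Hence the expansion of sqrt(797) is a_0 = 28 followed by the repeating block 4, 3, 13, 1, 4, 4, 1, 13, 3, 4, 56 (period 11).

[28; (4, 3, 13, 1, 4, 4, 1, 13, 3, 4, 56)]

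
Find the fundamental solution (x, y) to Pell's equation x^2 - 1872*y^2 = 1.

(x, y) = (649, 15)

First expand sqrt(1872) as a continued fraction. With x_i = (sqrt(1872) + m_i)/d_i and (m_0, d_0) = (0, 1): a_0 = floor(sqrt(1872)) = 43, since 43^2 = 1849 <= 1872 < 1936 = 44^2.
Iterate m_{i+1} = d_i*a_i - m_i, d_{i+1} = (1872 - m_{i+1}^2)/d_i, a_{i+1} = floor((a_0 + m_{i+1})/d_{i+1}):
  m_1 = 1*43 - 0 = 43, d_1 = (1872 - 43^2)/1 = 23/1 = 23, a_1 = floor((43 + 43)/23) = 3.
  m_2 = 23*3 - 43 = 26, d_2 = (1872 - 26^2)/23 = 1196/23 = 52, a_2 = floor((43 + 26)/52) = 1.
  m_3 = 52*1 - 26 = 26, d_3 = (1872 - 26^2)/52 = 1196/52 = 23, a_3 = floor((43 + 26)/23) = 3.
  m_4 = 23*3 - 26 = 43, d_4 = (1872 - 43^2)/23 = 23/23 = 1, a_4 = floor((43 + 43)/1) = 86.
  m_5 = 1*86 - 43 = 43, d_5 = (1872 - 43^2)/1 = 23/1 = 23: (m_5, d_5) = (m_1, d_1) = (43, 23), so from here the quotients repeat a_1, ..., a_4; the period length is 4.
So sqrt(1872) = [43; (3, 1, 3, 86)] with period length k = 4.
k is even, so the fundamental solution of x^2 - 1872y^2 = 1 is (p_{k-1}, q_{k-1}) = (p_3, q_3); compute convergents through index 3.
Convergents (p_i = a_i*p_{i-1} + p_{i-2}, q_i = a_i*q_{i-1} + q_{i-2} with p_{-2}=0, p_{-1}=1, q_{-2}=1, q_{-1}=0):
  i=0: a_0=43, p_0 = 43*1 + 0 = 43, q_0 = 43*0 + 1 = 1.
  i=1: a_1=3, p_1 = 3*43 + 1 = 130, q_1 = 3*1 + 0 = 3.
  i=2: a_2=1, p_2 = 1*130 + 43 = 173, q_2 = 1*3 + 1 = 4.
  i=3: a_3=3, p_3 = 3*173 + 130 = 649, q_3 = 3*4 + 3 = 15.
Check: 649^2 - 1872*15^2 = 421201 - 421200 = 1, so (x, y) = (649, 15) solves the equation, and by the theorem it is the least positive solution.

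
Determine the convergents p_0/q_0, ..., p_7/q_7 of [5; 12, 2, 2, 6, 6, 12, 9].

5/1, 61/12, 127/25, 315/62, 2017/397, 12417/2444, 151021/29725, 1371606/269969

Using the convergent recurrence p_i = a_i*p_{i-1} + p_{i-2}, q_i = a_i*q_{i-1} + q_{i-2} with p_{-2}=0, p_{-1}=1, q_{-2}=1, q_{-1}=0:
  i=0: a_0=5, p_0 = 5*1 + 0 = 5, q_0 = 5*0 + 1 = 1.
  i=1: a_1=12, p_1 = 12*5 + 1 = 61, q_1 = 12*1 + 0 = 12.
  i=2: a_2=2, p_2 = 2*61 + 5 = 127, q_2 = 2*12 + 1 = 25.
  i=3: a_3=2, p_3 = 2*127 + 61 = 315, q_3 = 2*25 + 12 = 62.
  i=4: a_4=6, p_4 = 6*315 + 127 = 2017, q_4 = 6*62 + 25 = 397.
  i=5: a_5=6, p_5 = 6*2017 + 315 = 12417, q_5 = 6*397 + 62 = 2444.
  i=6: a_6=12, p_6 = 12*12417 + 2017 = 151021, q_6 = 12*2444 + 397 = 29725.
  i=7: a_7=9, p_7 = 9*151021 + 12417 = 1371606, q_7 = 9*29725 + 2444 = 269969.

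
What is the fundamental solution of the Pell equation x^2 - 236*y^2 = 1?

(x, y) = (561799, 36570)

First expand sqrt(236) as a continued fraction. With x_i = (sqrt(236) + m_i)/d_i and (m_0, d_0) = (0, 1): a_0 = floor(sqrt(236)) = 15, since 15^2 = 225 <= 236 < 256 = 16^2.
Iterate m_{i+1} = d_i*a_i - m_i, d_{i+1} = (236 - m_{i+1}^2)/d_i, a_{i+1} = floor((a_0 + m_{i+1})/d_{i+1}):
  m_1 = 1*15 - 0 = 15, d_1 = (236 - 15^2)/1 = 11/1 = 11, a_1 = floor((15 + 15)/11) = 2.
  m_2 = 11*2 - 15 = 7, d_2 = (236 - 7^2)/11 = 187/11 = 17, a_2 = floor((15 + 7)/17) = 1.
  m_3 = 17*1 - 7 = 10, d_3 = (236 - 10^2)/17 = 136/17 = 8, a_3 = floor((15 + 10)/8) = 3.
  m_4 = 8*3 - 10 = 14, d_4 = (236 - 14^2)/8 = 40/8 = 5, a_4 = floor((15 + 14)/5) = 5.
  m_5 = 5*5 - 14 = 11, d_5 = (236 - 11^2)/5 = 115/5 = 23, a_5 = floor((15 + 11)/23) = 1.
  m_6 = 23*1 - 11 = 12, d_6 = (236 - 12^2)/23 = 92/23 = 4, a_6 = floor((15 + 12)/4) = 6.
  m_7 = 4*6 - 12 = 12, d_7 = (236 - 12^2)/4 = 92/4 = 23, a_7 = floor((15 + 12)/23) = 1.
  m_8 = 23*1 - 12 = 11, d_8 = (236 - 11^2)/23 = 115/23 = 5, a_8 = floor((15 + 11)/5) = 5.
  m_9 = 5*5 - 11 = 14, d_9 = (236 - 14^2)/5 = 40/5 = 8, a_9 = floor((15 + 14)/8) = 3.
  m_10 = 8*3 - 14 = 10, d_10 = (236 - 10^2)/8 = 136/8 = 17, a_10 = floor((15 + 10)/17) = 1.
  m_11 = 17*1 - 10 = 7, d_11 = (236 - 7^2)/17 = 187/17 = 11, a_11 = floor((15 + 7)/11) = 2.
  m_12 = 11*2 - 7 = 15, d_12 = (236 - 15^2)/11 = 11/11 = 1, a_12 = floor((15 + 15)/1) = 30.
  m_13 = 1*30 - 15 = 15, d_13 = (236 - 15^2)/1 = 11/1 = 11: (m_13, d_13) = (m_1, d_1) = (15, 11), so from here the quotients repeat a_1, ..., a_12; the period length is 12.
So sqrt(236) = [15; (2, 1, 3, 5, 1, 6, 1, 5, 3, 1, 2, 30)] with period length k = 12.
k is even, so the fundamental solution of x^2 - 236y^2 = 1 is (p_{k-1}, q_{k-1}) = (p_11, q_11); compute convergents through index 11.
Convergents (p_i = a_i*p_{i-1} + p_{i-2}, q_i = a_i*q_{i-1} + q_{i-2} with p_{-2}=0, p_{-1}=1, q_{-2}=1, q_{-1}=0):
  i=0: a_0=15, p_0 = 15*1 + 0 = 15, q_0 = 15*0 + 1 = 1.
  i=1: a_1=2, p_1 = 2*15 + 1 = 31, q_1 = 2*1 + 0 = 2.
  i=2: a_2=1, p_2 = 1*31 + 15 = 46, q_2 = 1*2 + 1 = 3.
  i=3: a_3=3, p_3 = 3*46 + 31 = 169, q_3 = 3*3 + 2 = 11.
  i=4: a_4=5, p_4 = 5*169 + 46 = 891, q_4 = 5*11 + 3 = 58.
  i=5: a_5=1, p_5 = 1*891 + 169 = 1060, q_5 = 1*58 + 11 = 69.
  i=6: a_6=6, p_6 = 6*1060 + 891 = 7251, q_6 = 6*69 + 58 = 472.
  i=7: a_7=1, p_7 = 1*7251 + 1060 = 8311, q_7 = 1*472 + 69 = 541.
  i=8: a_8=5, p_8 = 5*8311 + 7251 = 48806, q_8 = 5*541 + 472 = 3177.
  i=9: a_9=3, p_9 = 3*48806 + 8311 = 154729, q_9 = 3*3177 + 541 = 10072.
  i=10: a_10=1, p_10 = 1*154729 + 48806 = 203535, q_10 = 1*10072 + 3177 = 13249.
  i=11: a_11=2, p_11 = 2*203535 + 154729 = 561799, q_11 = 2*13249 + 10072 = 36570.
Check: 561799^2 - 236*36570^2 = 315618116401 - 315618116400 = 1, so (x, y) = (561799, 36570) solves the equation, and by the theorem it is the least positive solution.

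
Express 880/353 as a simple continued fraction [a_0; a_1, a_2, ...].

Run the Euclidean algorithm on 880 and 353; the successive quotients are the partial quotients a_0, a_1, ... (each step inverts the fractional part left over by the previous one):
  880 = 2*353 + 174, so a_0 = 2.
  353 = 2*174 + 5, so a_1 = 2.
  174 = 34*5 + 4, so a_2 = 34.
  5 = 1*4 + 1, so a_3 = 1.
  4 = 4*1 + 0, so a_4 = 4.
The remainder reaches 0 after 5 divisions, so the expansion has 5 partial quotients, read off in order.

[2; 2, 34, 1, 4]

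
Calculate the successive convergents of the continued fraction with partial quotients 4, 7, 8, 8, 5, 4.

Using the convergent recurrence p_i = a_i*p_{i-1} + p_{i-2}, q_i = a_i*q_{i-1} + q_{i-2} with p_{-2}=0, p_{-1}=1, q_{-2}=1, q_{-1}=0:
  i=0: a_0=4, p_0 = 4*1 + 0 = 4, q_0 = 4*0 + 1 = 1.
  i=1: a_1=7, p_1 = 7*4 + 1 = 29, q_1 = 7*1 + 0 = 7.
  i=2: a_2=8, p_2 = 8*29 + 4 = 236, q_2 = 8*7 + 1 = 57.
  i=3: a_3=8, p_3 = 8*236 + 29 = 1917, q_3 = 8*57 + 7 = 463.
  i=4: a_4=5, p_4 = 5*1917 + 236 = 9821, q_4 = 5*463 + 57 = 2372.
  i=5: a_5=4, p_5 = 4*9821 + 1917 = 41201, q_5 = 4*2372 + 463 = 9951.

4/1, 29/7, 236/57, 1917/463, 9821/2372, 41201/9951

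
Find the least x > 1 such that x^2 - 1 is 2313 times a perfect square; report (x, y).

First expand sqrt(2313) as a continued fraction. With x_i = (sqrt(2313) + m_i)/d_i and (m_0, d_0) = (0, 1): a_0 = floor(sqrt(2313)) = 48, since 48^2 = 2304 <= 2313 < 2401 = 49^2.
Iterate m_{i+1} = d_i*a_i - m_i, d_{i+1} = (2313 - m_{i+1}^2)/d_i, a_{i+1} = floor((a_0 + m_{i+1})/d_{i+1}):
  m_1 = 1*48 - 0 = 48, d_1 = (2313 - 48^2)/1 = 9/1 = 9, a_1 = floor((48 + 48)/9) = 10.
  m_2 = 9*10 - 48 = 42, d_2 = (2313 - 42^2)/9 = 549/9 = 61, a_2 = floor((48 + 42)/61) = 1.
  m_3 = 61*1 - 42 = 19, d_3 = (2313 - 19^2)/61 = 1952/61 = 32, a_3 = floor((48 + 19)/32) = 2.
  m_4 = 32*2 - 19 = 45, d_4 = (2313 - 45^2)/32 = 288/32 = 9, a_4 = floor((48 + 45)/9) = 10.
  m_5 = 9*10 - 45 = 45, d_5 = (2313 - 45^2)/9 = 288/9 = 32, a_5 = floor((48 + 45)/32) = 2.
  m_6 = 32*2 - 45 = 19, d_6 = (2313 - 19^2)/32 = 1952/32 = 61, a_6 = floor((48 + 19)/61) = 1.
  m_7 = 61*1 - 19 = 42, d_7 = (2313 - 42^2)/61 = 549/61 = 9, a_7 = floor((48 + 42)/9) = 10.
  m_8 = 9*10 - 42 = 48, d_8 = (2313 - 48^2)/9 = 9/9 = 1, a_8 = floor((48 + 48)/1) = 96.
  m_9 = 1*96 - 48 = 48, d_9 = (2313 - 48^2)/1 = 9/1 = 9: (m_9, d_9) = (m_1, d_1) = (48, 9), so from here the quotients repeat a_1, ..., a_8; the period length is 8.
So sqrt(2313) = [48; (10, 1, 2, 10, 2, 1, 10, 96)] with period length k = 8.
k is even, so the fundamental solution of x^2 - 2313y^2 = 1 is (p_{k-1}, q_{k-1}) = (p_7, q_7); compute convergents through index 7.
Convergents (p_i = a_i*p_{i-1} + p_{i-2}, q_i = a_i*q_{i-1} + q_{i-2} with p_{-2}=0, p_{-1}=1, q_{-2}=1, q_{-1}=0):
  i=0: a_0=48, p_0 = 48*1 + 0 = 48, q_0 = 48*0 + 1 = 1.
  i=1: a_1=10, p_1 = 10*48 + 1 = 481, q_1 = 10*1 + 0 = 10.
  i=2: a_2=1, p_2 = 1*481 + 48 = 529, q_2 = 1*10 + 1 = 11.
  i=3: a_3=2, p_3 = 2*529 + 481 = 1539, q_3 = 2*11 + 10 = 32.
  i=4: a_4=10, p_4 = 10*1539 + 529 = 15919, q_4 = 10*32 + 11 = 331.
  i=5: a_5=2, p_5 = 2*15919 + 1539 = 33377, q_5 = 2*331 + 32 = 694.
  i=6: a_6=1, p_6 = 1*33377 + 15919 = 49296, q_6 = 1*694 + 331 = 1025.
  i=7: a_7=10, p_7 = 10*49296 + 33377 = 526337, q_7 = 10*1025 + 694 = 10944.
Check: 526337^2 - 2313*10944^2 = 277030637569 - 277030637568 = 1, so (x, y) = (526337, 10944) solves the equation, and by the theorem it is the least positive solution.

(x, y) = (526337, 10944)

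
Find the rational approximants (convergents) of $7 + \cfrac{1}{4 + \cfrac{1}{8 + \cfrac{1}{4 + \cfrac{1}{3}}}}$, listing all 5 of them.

Using the convergent recurrence p_i = a_i*p_{i-1} + p_{i-2}, q_i = a_i*q_{i-1} + q_{i-2} with p_{-2}=0, p_{-1}=1, q_{-2}=1, q_{-1}=0:
  i=0: a_0=7, p_0 = 7*1 + 0 = 7, q_0 = 7*0 + 1 = 1.
  i=1: a_1=4, p_1 = 4*7 + 1 = 29, q_1 = 4*1 + 0 = 4.
  i=2: a_2=8, p_2 = 8*29 + 7 = 239, q_2 = 8*4 + 1 = 33.
  i=3: a_3=4, p_3 = 4*239 + 29 = 985, q_3 = 4*33 + 4 = 136.
  i=4: a_4=3, p_4 = 3*985 + 239 = 3194, q_4 = 3*136 + 33 = 441.

7/1, 29/4, 239/33, 985/136, 3194/441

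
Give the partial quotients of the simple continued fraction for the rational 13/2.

Run the Euclidean algorithm on 13 and 2; the successive quotients are the partial quotients a_0, a_1, ... (each step inverts the fractional part left over by the previous one):
  13 = 6*2 + 1, so a_0 = 6.
  2 = 2*1 + 0, so a_1 = 2.
The remainder reaches 0 after 2 divisions, so the expansion has 2 partial quotients, read off in order.

[6; 2]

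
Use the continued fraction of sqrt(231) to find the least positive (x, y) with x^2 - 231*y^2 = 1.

First expand sqrt(231) as a continued fraction. With x_i = (sqrt(231) + m_i)/d_i and (m_0, d_0) = (0, 1): a_0 = floor(sqrt(231)) = 15, since 15^2 = 225 <= 231 < 256 = 16^2.
Iterate m_{i+1} = d_i*a_i - m_i, d_{i+1} = (231 - m_{i+1}^2)/d_i, a_{i+1} = floor((a_0 + m_{i+1})/d_{i+1}):
  m_1 = 1*15 - 0 = 15, d_1 = (231 - 15^2)/1 = 6/1 = 6, a_1 = floor((15 + 15)/6) = 5.
  m_2 = 6*5 - 15 = 15, d_2 = (231 - 15^2)/6 = 6/6 = 1, a_2 = floor((15 + 15)/1) = 30.
  m_3 = 1*30 - 15 = 15, d_3 = (231 - 15^2)/1 = 6/1 = 6: (m_3, d_3) = (m_1, d_1) = (15, 6), so from here the quotients repeat a_1, a_2; the period length is 2.
So sqrt(231) = [15; (5, 30)] with period length k = 2.
k is even, so the fundamental solution of x^2 - 231y^2 = 1 is (p_{k-1}, q_{k-1}) = (p_1, q_1); compute convergents through index 1.
Convergents (p_i = a_i*p_{i-1} + p_{i-2}, q_i = a_i*q_{i-1} + q_{i-2} with p_{-2}=0, p_{-1}=1, q_{-2}=1, q_{-1}=0):
  i=0: a_0=15, p_0 = 15*1 + 0 = 15, q_0 = 15*0 + 1 = 1.
  i=1: a_1=5, p_1 = 5*15 + 1 = 76, q_1 = 5*1 + 0 = 5.
Check: 76^2 - 231*5^2 = 5776 - 5775 = 1, so (x, y) = (76, 5) solves the equation, and by the theorem it is the least positive solution.

(x, y) = (76, 5)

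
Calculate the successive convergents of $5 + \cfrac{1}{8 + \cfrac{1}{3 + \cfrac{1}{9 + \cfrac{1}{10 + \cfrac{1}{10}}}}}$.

Using the convergent recurrence p_i = a_i*p_{i-1} + p_{i-2}, q_i = a_i*q_{i-1} + q_{i-2} with p_{-2}=0, p_{-1}=1, q_{-2}=1, q_{-1}=0:
  i=0: a_0=5, p_0 = 5*1 + 0 = 5, q_0 = 5*0 + 1 = 1.
  i=1: a_1=8, p_1 = 8*5 + 1 = 41, q_1 = 8*1 + 0 = 8.
  i=2: a_2=3, p_2 = 3*41 + 5 = 128, q_2 = 3*8 + 1 = 25.
  i=3: a_3=9, p_3 = 9*128 + 41 = 1193, q_3 = 9*25 + 8 = 233.
  i=4: a_4=10, p_4 = 10*1193 + 128 = 12058, q_4 = 10*233 + 25 = 2355.
  i=5: a_5=10, p_5 = 10*12058 + 1193 = 121773, q_5 = 10*2355 + 233 = 23783.

5/1, 41/8, 128/25, 1193/233, 12058/2355, 121773/23783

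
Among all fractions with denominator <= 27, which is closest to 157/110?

Expand x = 157/110 as a continued fraction with the Euclidean algorithm:
  157 = 1*110 + 47, so a_0 = 1.
  110 = 2*47 + 16, so a_1 = 2.
  47 = 2*16 + 15, so a_2 = 2.
  16 = 1*15 + 1, so a_3 = 1.
  15 = 15*1 + 0, so a_4 = 15.
so x = [1; 2, 2, 1, 15].
Convergents (p_i = a_i*p_{i-1} + p_{i-2}, q_i = a_i*q_{i-1} + q_{i-2} with p_{-2}=0, p_{-1}=1, q_{-2}=1, q_{-1}=0), until the denominator exceeds 27:
  i=0: a_0=1, p_0 = 1*1 + 0 = 1, q_0 = 1*0 + 1 = 1.
  i=1: a_1=2, p_1 = 2*1 + 1 = 3, q_1 = 2*1 + 0 = 2.
  i=2: a_2=2, p_2 = 2*3 + 1 = 7, q_2 = 2*2 + 1 = 5.
  i=3: a_3=1, p_3 = 1*7 + 3 = 10, q_3 = 1*5 + 2 = 7.
  i=4: a_4=15, p_4 = 15*10 + 7 = 157, q_4 = 15*7 + 5 = 110.
q_4 = 110 > 27, so the last convergent with denominator <= 27 is p_3/q_3 = 10/7.
The closest fraction with denominator <= 27 is either p_3/q_3 or the intermediate fraction (k*p_3 + p_2)/(k*q_3 + q_2) with the largest k >= 1 whose denominator stays <= 27; these approach x as k grows, and every other convergent or intermediate fraction in range is farther away.
Largest k: floor((27 - q_2)/q_3) = floor((27 - 5)/7) = 3.
That gives (3*10 + 7)/(3*7 + 5) = 37/26.
Compare the errors: |x - 10/7| = |157*7 - 10*110|/(110*7) = 1/770, and |x - 37/26| = |157*26 - 37*110|/(110*26) = 12/2860.
Cross-multiplying, 1*2860 = 2860 < 9240 = 12*770, so 1/770 is smaller: the convergent 10/7 is closer to x than 37/26.

10/7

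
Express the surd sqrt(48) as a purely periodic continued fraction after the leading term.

Write x_i = (sqrt(48) + m_i)/d_i with (m_0, d_0) = (0, 1). a_0 = floor(sqrt(48)) = 6, since 6^2 = 36 <= 48 < 49 = 7^2.
Iterate m_{i+1} = d_i*a_i - m_i, d_{i+1} = (48 - m_{i+1}^2)/d_i, a_{i+1} = floor((a_0 + m_{i+1})/d_{i+1}):
  m_1 = 1*6 - 0 = 6, d_1 = (48 - 6^2)/1 = 12/1 = 12, a_1 = floor((6 + 6)/12) = 1.
  m_2 = 12*1 - 6 = 6, d_2 = (48 - 6^2)/12 = 12/12 = 1, a_2 = floor((6 + 6)/1) = 12.
  m_3 = 1*12 - 6 = 6, d_3 = (48 - 6^2)/1 = 12/1 = 12: (m_3, d_3) = (m_1, d_1) = (6, 12), so from here the quotients repeat a_1, a_2; the period length is 2.
Hence the expansion of sqrt(48) is a_0 = 6 followed by the repeating block 1, 12 (period 2).

[6; (1, 12)]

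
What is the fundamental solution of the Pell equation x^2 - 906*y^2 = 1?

First expand sqrt(906) as a continued fraction. With x_i = (sqrt(906) + m_i)/d_i and (m_0, d_0) = (0, 1): a_0 = floor(sqrt(906)) = 30, since 30^2 = 900 <= 906 < 961 = 31^2.
Iterate m_{i+1} = d_i*a_i - m_i, d_{i+1} = (906 - m_{i+1}^2)/d_i, a_{i+1} = floor((a_0 + m_{i+1})/d_{i+1}):
  m_1 = 1*30 - 0 = 30, d_1 = (906 - 30^2)/1 = 6/1 = 6, a_1 = floor((30 + 30)/6) = 10.
  m_2 = 6*10 - 30 = 30, d_2 = (906 - 30^2)/6 = 6/6 = 1, a_2 = floor((30 + 30)/1) = 60.
  m_3 = 1*60 - 30 = 30, d_3 = (906 - 30^2)/1 = 6/1 = 6: (m_3, d_3) = (m_1, d_1) = (30, 6), so from here the quotients repeat a_1, a_2; the period length is 2.
So sqrt(906) = [30; (10, 60)] with period length k = 2.
k is even, so the fundamental solution of x^2 - 906y^2 = 1 is (p_{k-1}, q_{k-1}) = (p_1, q_1); compute convergents through index 1.
Convergents (p_i = a_i*p_{i-1} + p_{i-2}, q_i = a_i*q_{i-1} + q_{i-2} with p_{-2}=0, p_{-1}=1, q_{-2}=1, q_{-1}=0):
  i=0: a_0=30, p_0 = 30*1 + 0 = 30, q_0 = 30*0 + 1 = 1.
  i=1: a_1=10, p_1 = 10*30 + 1 = 301, q_1 = 10*1 + 0 = 10.
Check: 301^2 - 906*10^2 = 90601 - 90600 = 1, so (x, y) = (301, 10) solves the equation, and by the theorem it is the least positive solution.

(x, y) = (301, 10)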